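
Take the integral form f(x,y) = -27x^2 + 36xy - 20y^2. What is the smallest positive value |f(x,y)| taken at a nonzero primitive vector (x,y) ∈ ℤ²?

translate: b→18 (≡-36 mod 54), so (27,-36,20)→(27,18,11)
flip: (27,18,11)→(11,-18,27)
translate: b→4 (≡-18 mod 22), so (11,-18,27)→(11,4,20)
reduced (well bottom): (11,4,20) with a≤c, −a<b≤a
well minimum |f| = |-11| = 11 (negative-definite)

11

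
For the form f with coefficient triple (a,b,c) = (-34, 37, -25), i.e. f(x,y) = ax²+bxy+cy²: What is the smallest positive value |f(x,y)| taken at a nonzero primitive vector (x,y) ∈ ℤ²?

translate: b→31 (≡-37 mod 68), so (34,-37,25)→(34,31,22)
flip: (34,31,22)→(22,-31,34)
translate: b→13 (≡-31 mod 44), so (22,-31,34)→(22,13,25)
reduced (well bottom): (22,13,25) with a≤c, −a<b≤a
well minimum |f| = |-22| = 22 (negative-definite)

22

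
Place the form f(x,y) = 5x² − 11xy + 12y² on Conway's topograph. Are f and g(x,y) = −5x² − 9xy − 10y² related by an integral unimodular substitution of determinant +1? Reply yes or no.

D₁ = -119, D₂ = -119
f: translate: b→-1 (≡-11 mod 10), so (5,-11,12)→(5,-1,6)
f: reduced (well bottom): (5,-1,6) with a≤c, −a<b≤a
g is negative-definite; reduce −g:
−g: translate: b→-1 (≡9 mod 10), so (5,9,10)→(5,-1,6)
−g: reduced (well bottom): (5,-1,6) with a≤c, −a<b≤a
flip sign back: reduced form of g is (-5,1,-6)
reduced forms (5, -1, 6) vs (-5, 1, -6) ⇒ inequivalent

no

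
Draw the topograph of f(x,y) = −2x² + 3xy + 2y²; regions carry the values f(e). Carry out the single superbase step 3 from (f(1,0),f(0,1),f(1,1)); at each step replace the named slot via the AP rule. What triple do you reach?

start (-2,2,3) = (f(1,0),f(0,1),f(1,1))
replace slot 3: 2·((-2)+2) − 3 = -3 → (-2,2,-3)

-2,2,-3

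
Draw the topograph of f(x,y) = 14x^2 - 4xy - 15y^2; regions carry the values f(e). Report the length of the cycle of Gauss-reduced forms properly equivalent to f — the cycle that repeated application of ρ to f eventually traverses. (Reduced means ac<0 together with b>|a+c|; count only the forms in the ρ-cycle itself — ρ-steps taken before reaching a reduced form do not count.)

D = 856, ⌊√D⌋ = 29
descent: ρ → (-15,4,14)  [lands on river]
river: ρ → (14,24,-5)
river: ρ → (-5,26,9)
river: ρ → (9,28,-2)
river: ρ → (-2,28,9)
river: ρ → (9,26,-5)
river: ρ → (-5,24,14)
river: ρ → (14,4,-15)
river: ρ → (-15,26,3)
river: ρ → (3,28,-6)
river: ρ → (-6,20,19)
river: ρ → (19,18,-7)
river: ρ → (-7,24,10)
river: ρ → (10,16,-15)
river: ρ → (-15,14,11)
river: ρ → (11,8,-18)
river: ρ → (-18,28,1)
river: ρ → (1,28,-18)
river: ρ → (-18,8,11)
river: ρ → (11,14,-15)
river: ρ → (-15,16,10)
river: ρ → (10,24,-7)
river: ρ → (-7,18,19)
river: ρ → (19,20,-6)
river: ρ → (-6,28,3)
river: ρ → (3,26,-15)
ρ-cycle length = 26 (tail of 1 descent step not counted)

26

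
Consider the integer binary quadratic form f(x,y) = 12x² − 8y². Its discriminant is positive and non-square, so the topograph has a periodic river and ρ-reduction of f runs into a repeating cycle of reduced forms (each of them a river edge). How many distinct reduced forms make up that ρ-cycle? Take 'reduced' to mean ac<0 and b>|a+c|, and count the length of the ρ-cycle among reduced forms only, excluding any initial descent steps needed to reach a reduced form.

D = 384, ⌊√D⌋ = 19
descent: ρ → (-8,16,4)  [lands on river]
river: ρ → (4,16,-8)
ρ-cycle length = 2 (tail of 1 descent step not counted)

2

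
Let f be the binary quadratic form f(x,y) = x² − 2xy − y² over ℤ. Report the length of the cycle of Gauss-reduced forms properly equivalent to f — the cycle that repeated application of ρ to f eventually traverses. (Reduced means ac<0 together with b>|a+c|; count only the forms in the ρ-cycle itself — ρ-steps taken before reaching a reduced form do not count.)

D = 8, ⌊√D⌋ = 2
descent: ρ → (-1,2,1)  [lands on river]
river: ρ → (1,2,-1)
ρ-cycle length = 2 (tail of 1 descent step not counted)

2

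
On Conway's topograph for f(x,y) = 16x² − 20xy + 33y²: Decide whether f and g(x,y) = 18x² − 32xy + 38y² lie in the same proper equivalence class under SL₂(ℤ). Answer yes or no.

D₁ = -1712, D₂ = -1712
f: translate: b→12 (≡-20 mod 32), so (16,-20,33)→(16,12,29)
f: reduced (well bottom): (16,12,29) with a≤c, −a<b≤a
g: translate: b→4 (≡-32 mod 36), so (18,-32,38)→(18,4,24)
g: reduced (well bottom): (18,4,24) with a≤c, −a<b≤a
reduced forms (16, 12, 29) vs (18, 4, 24) ⇒ inequivalent

no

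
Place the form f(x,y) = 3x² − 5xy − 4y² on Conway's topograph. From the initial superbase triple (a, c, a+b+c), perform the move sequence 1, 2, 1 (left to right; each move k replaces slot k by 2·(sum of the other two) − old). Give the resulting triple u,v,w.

start (3,-4,-6) = (f(1,0),f(0,1),f(1,1))
replace slot 1: 2·((-4)+(-6)) − 3 = -23 → (-23,-4,-6)
replace slot 2: 2·((-23)+(-6)) − (-4) = -54 → (-23,-54,-6)
replace slot 1: 2·((-54)+(-6)) − (-23) = -97 → (-97,-54,-6)

-97,-54,-6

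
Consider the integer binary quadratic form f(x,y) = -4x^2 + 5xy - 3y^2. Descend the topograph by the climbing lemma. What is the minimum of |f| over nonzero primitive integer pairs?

translate: b→3 (≡-5 mod 8), so (4,-5,3)→(4,3,2)
flip: (4,3,2)→(2,-3,4)
translate: b→1 (≡-3 mod 4), so (2,-3,4)→(2,1,3)
reduced (well bottom): (2,1,3) with a≤c, −a<b≤a
well minimum |f| = |-2| = 2 (negative-definite)

2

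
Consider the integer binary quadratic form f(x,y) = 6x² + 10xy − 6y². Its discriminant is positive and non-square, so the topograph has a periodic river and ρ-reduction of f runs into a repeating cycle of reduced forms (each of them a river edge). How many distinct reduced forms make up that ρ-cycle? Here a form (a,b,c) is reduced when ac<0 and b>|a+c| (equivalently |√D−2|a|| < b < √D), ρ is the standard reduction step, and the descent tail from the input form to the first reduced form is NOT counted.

D = 244, ⌊√D⌋ = 15
river: ρ → (-6,14,2)
river: ρ → (2,14,-6)
river: ρ → (-6,10,6)
river: ρ → (6,14,-2)
river: ρ → (-2,14,6)
river: ρ → (6,10,-6)
ρ-cycle length = 6 (tail of 0 descent steps not counted)

6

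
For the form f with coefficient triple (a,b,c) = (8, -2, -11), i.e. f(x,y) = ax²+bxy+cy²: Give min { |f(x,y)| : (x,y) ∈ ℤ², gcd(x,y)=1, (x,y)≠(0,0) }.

descent: ρ → (-11,2,8)
descent: ρ → (8,14,-5)  [lands on river]
river: ρ → (-5,16,5)
river: ρ → (5,14,-8)
river: ρ → (-8,18,1)
river: ρ → (1,18,-8)
river: ρ → (-8,14,5)
river: ρ → (5,16,-5)
river: ρ → (-5,14,8)
river: ρ → (8,18,-1)
river: ρ → (-1,18,8)
closes: descent 2, river 10
min |a| on river = 1

1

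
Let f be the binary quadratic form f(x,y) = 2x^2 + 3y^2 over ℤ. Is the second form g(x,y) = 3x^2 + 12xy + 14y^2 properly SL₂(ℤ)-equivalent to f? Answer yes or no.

D₁ = -24, D₂ = -24
f: reduced (well bottom): (2,0,3) with a≤c, −a<b≤a
g: translate: b→0 (≡12 mod 6), so (3,12,14)→(3,0,2)
g: flip: (3,0,2)→(2,0,3)
g: reduced (well bottom): (2,0,3) with a≤c, −a<b≤a
reduced forms (2, 0, 3) vs (2, 0, 3) ⇒ equivalent

yes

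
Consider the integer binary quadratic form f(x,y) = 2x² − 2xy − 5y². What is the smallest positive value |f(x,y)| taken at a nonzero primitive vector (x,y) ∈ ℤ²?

descent: ρ → (-5,2,2)
descent: ρ → (2,6,-1)  [lands on river]
river: ρ → (-1,6,2)
closes: descent 2, river 2
min |a| on river = 1

1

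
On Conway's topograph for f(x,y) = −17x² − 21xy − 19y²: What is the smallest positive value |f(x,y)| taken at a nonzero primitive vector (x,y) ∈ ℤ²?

translate: b→-13 (≡21 mod 34), so (17,21,19)→(17,-13,15)
flip: (17,-13,15)→(15,13,17)
reduced (well bottom): (15,13,17) with a≤c, −a<b≤a
well minimum |f| = |-15| = 15 (negative-definite)

15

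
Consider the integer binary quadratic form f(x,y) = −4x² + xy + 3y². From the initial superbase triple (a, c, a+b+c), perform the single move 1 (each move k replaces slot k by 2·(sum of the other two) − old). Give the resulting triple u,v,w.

start (-4,3,0) = (f(1,0),f(0,1),f(1,1))
replace slot 1: 2·(3+0) − (-4) = 10 → (10,3,0)

10,3,0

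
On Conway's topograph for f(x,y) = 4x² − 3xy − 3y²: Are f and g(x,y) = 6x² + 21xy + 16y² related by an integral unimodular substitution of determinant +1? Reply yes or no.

D₁ = 57, D₂ = 57
river cycle of f (length 6): (-3, 3, 4), (4, 5, -2), (-2, 7, 1), (1, 7, -2), (-2, 5, 4), (4, 3, -3)
river cycle of g (length 6): (1, 7, -2), (-2, 5, 4), (4, 3, -3), (-3, 3, 4), (4, 5, -2), (-2, 7, 1)
cycles coincide ⇒ equivalent

yes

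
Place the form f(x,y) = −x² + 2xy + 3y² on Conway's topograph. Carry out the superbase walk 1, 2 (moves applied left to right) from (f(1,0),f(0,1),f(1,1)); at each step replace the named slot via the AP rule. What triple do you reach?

start (-1,3,4) = (f(1,0),f(0,1),f(1,1))
replace slot 1: 2·(3+4) − (-1) = 15 → (15,3,4)
replace slot 2: 2·(15+4) − 3 = 35 → (15,35,4)

15,35,4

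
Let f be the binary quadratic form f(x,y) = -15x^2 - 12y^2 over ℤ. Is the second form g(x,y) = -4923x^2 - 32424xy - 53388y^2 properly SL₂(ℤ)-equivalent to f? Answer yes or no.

D₁ = -720, D₂ = -720
f is negative-definite; reduce −f:
−f: flip: (15,0,12)→(12,0,15)
−f: reduced (well bottom): (12,0,15) with a≤c, −a<b≤a
flip sign back: reduced form of f is (-12,0,-15)
g is negative-definite; reduce −g:
−g: translate: b→2886 (≡32424 mod 9846), so (4923,32424,53388)→(4923,2886,423)
−g: flip: (4923,2886,423)→(423,-2886,4923)
−g: translate: b→-348 (≡-2886 mod 846), so (423,-2886,4923)→(423,-348,72)
−g: flip: (423,-348,72)→(72,348,423)
−g: translate: b→60 (≡348 mod 144), so (72,348,423)→(72,60,15)
−g: flip: (72,60,15)→(15,-60,72)
−g: translate: b→0 (≡-60 mod 30), so (15,-60,72)→(15,0,12)
−g: flip: (15,0,12)→(12,0,15)
−g: reduced (well bottom): (12,0,15) with a≤c, −a<b≤a
flip sign back: reduced form of g is (-12,0,-15)
reduced forms (-12, 0, -15) vs (-12, 0, -15) ⇒ equivalent

yes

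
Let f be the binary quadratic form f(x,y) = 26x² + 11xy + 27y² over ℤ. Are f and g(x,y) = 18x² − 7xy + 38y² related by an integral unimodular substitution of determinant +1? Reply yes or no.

D₁ = -2687, D₂ = -2687
f: reduced (well bottom): (26,11,27) with a≤c, −a<b≤a
g: reduced (well bottom): (18,-7,38) with a≤c, −a<b≤a
reduced forms (26, 11, 27) vs (18, -7, 38) ⇒ inequivalent

no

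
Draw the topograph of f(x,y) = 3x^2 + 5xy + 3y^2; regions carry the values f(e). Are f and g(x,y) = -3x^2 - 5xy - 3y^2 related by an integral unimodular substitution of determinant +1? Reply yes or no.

D₁ = -11, D₂ = -11
f: translate: b→-1 (≡5 mod 6), so (3,5,3)→(3,-1,1)
f: flip: (3,-1,1)→(1,1,3)
f: reduced (well bottom): (1,1,3) with a≤c, −a<b≤a
g is negative-definite; reduce −g:
−g: translate: b→-1 (≡5 mod 6), so (3,5,3)→(3,-1,1)
−g: flip: (3,-1,1)→(1,1,3)
−g: reduced (well bottom): (1,1,3) with a≤c, −a<b≤a
flip sign back: reduced form of g is (-1,-1,-3)
reduced forms (1, 1, 3) vs (-1, -1, -3) ⇒ inequivalent

no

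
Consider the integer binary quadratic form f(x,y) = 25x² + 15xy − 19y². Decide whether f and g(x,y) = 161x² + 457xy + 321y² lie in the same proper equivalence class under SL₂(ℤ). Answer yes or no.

D₁ = 2125, D₂ = 2125
river cycle of f (length 26): (-19, 23, 21), (21, 19, -21), (-21, 23, 19), (19, 15, -25), (-25, 35, 9), (9, 37, -21), (-21, 5, 25), (25, 45, -1), (-1, 45, 25), (25, 5, -21), … (16 more)
river cycle of g (length 26): (25, 15, -19), (-19, 23, 21), (21, 19, -21), (-21, 23, 19), (19, 15, -25), (-25, 35, 9), (9, 37, -21), (-21, 5, 25), (25, 45, -1), (-1, 45, 25), … (16 more)
cycles coincide ⇒ equivalent

yes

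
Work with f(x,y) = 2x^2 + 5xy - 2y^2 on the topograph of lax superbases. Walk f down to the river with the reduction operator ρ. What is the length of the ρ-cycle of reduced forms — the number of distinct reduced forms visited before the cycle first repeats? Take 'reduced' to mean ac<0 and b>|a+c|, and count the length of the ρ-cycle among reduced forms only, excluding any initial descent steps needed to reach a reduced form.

D = 41, ⌊√D⌋ = 6
river: ρ → (-2,3,4)
river: ρ → (4,5,-1)
river: ρ → (-1,5,4)
river: ρ → (4,3,-2)
river: ρ → (-2,5,2)
river: ρ → (2,3,-4)
river: ρ → (-4,5,1)
river: ρ → (1,5,-4)
river: ρ → (-4,3,2)
river: ρ → (2,5,-2)
ρ-cycle length = 10 (tail of 0 descent steps not counted)

10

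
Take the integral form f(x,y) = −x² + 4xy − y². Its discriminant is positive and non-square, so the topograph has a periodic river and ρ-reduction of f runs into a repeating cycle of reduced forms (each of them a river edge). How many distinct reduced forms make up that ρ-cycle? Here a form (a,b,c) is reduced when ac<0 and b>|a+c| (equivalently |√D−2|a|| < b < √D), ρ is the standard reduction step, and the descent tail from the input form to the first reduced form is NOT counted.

D = 12, ⌊√D⌋ = 3
descent: ρ → (-1,2,2)  [lands on river]
river: ρ → (2,2,-1)
ρ-cycle length = 2 (tail of 1 descent step not counted)

2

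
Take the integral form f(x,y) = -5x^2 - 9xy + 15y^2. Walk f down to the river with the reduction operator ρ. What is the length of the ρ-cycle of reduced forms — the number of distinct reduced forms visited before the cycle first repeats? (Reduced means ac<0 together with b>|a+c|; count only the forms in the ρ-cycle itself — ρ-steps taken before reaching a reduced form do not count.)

D = 381, ⌊√D⌋ = 19
descent: ρ → (15,9,-5)
descent: ρ → (-5,11,13)  [lands on river]
river: ρ → (13,15,-3)
river: ρ → (-3,15,13)
river: ρ → (13,11,-5)
river: ρ → (-5,19,1)
river: ρ → (1,19,-5)
ρ-cycle length = 6 (tail of 2 descent steps not counted)

6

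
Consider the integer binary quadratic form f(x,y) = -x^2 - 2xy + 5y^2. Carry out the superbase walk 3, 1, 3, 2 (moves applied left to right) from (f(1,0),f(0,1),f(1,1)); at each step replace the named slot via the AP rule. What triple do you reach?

start (-1,5,2) = (f(1,0),f(0,1),f(1,1))
replace slot 3: 2·((-1)+5) − 2 = 6 → (-1,5,6)
replace slot 1: 2·(5+6) − (-1) = 23 → (23,5,6)
replace slot 3: 2·(23+5) − 6 = 50 → (23,5,50)
replace slot 2: 2·(23+50) − 5 = 141 → (23,141,50)

23,141,50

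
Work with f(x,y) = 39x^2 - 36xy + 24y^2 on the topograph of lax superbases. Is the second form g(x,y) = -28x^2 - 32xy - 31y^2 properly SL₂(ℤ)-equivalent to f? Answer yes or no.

D₁ = -2448, D₂ = -2448
f: flip: (39,-36,24)→(24,36,39)
f: translate: b→-12 (≡36 mod 48), so (24,36,39)→(24,-12,27)
f: reduced (well bottom): (24,-12,27) with a≤c, −a<b≤a
g is negative-definite; reduce −g:
−g: translate: b→-24 (≡32 mod 56), so (28,32,31)→(28,-24,27)
−g: flip: (28,-24,27)→(27,24,28)
−g: reduced (well bottom): (27,24,28) with a≤c, −a<b≤a
flip sign back: reduced form of g is (-27,-24,-28)
reduced forms (24, -12, 27) vs (-27, -24, -28) ⇒ inequivalent

no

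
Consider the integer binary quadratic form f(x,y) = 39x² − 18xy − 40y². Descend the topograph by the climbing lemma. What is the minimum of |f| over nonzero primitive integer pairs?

descent: ρ → (-40,18,39)  [lands on river]
river: ρ → (39,60,-19)
river: ρ → (-19,54,48)
river: ρ → (48,42,-25)
river: ρ → (-25,58,32)
river: ρ → (32,70,-13)
river: ρ → (-13,60,57)
river: ρ → (57,54,-16)
river: ρ → (-16,74,17)
river: ρ → (17,62,-40)
closes: descent 1, river 10
min |a| on river = 13

13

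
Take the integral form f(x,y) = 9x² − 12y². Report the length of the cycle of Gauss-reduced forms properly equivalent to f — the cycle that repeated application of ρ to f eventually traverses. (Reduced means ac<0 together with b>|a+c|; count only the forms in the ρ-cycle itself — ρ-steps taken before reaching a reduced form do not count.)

D = 432, ⌊√D⌋ = 20
descent: ρ → (-12,0,9)
descent: ρ → (9,18,-3)  [lands on river]
river: ρ → (-3,18,9)
ρ-cycle length = 2 (tail of 2 descent steps not counted)

2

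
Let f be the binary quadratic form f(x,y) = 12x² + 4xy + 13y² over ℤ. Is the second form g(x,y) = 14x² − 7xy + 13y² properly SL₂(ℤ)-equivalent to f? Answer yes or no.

D₁ = -608, D₂ = -679
discriminants differ ⇒ not SL₂(ℤ)-equivalent

no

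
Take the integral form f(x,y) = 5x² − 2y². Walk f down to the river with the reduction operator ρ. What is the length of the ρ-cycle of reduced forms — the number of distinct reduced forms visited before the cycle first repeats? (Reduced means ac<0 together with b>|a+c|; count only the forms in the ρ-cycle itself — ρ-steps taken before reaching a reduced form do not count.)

D = 40, ⌊√D⌋ = 6
descent: ρ → (-2,4,3)  [lands on river]
river: ρ → (3,2,-3)
river: ρ → (-3,4,2)
river: ρ → (2,4,-3)
river: ρ → (-3,2,3)
river: ρ → (3,4,-2)
ρ-cycle length = 6 (tail of 1 descent step not counted)

6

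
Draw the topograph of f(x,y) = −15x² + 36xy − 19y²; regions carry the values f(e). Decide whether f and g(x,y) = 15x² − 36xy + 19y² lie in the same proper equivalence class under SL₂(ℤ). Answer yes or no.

D₁ = 156, D₂ = 156
river cycle of f (length 6): (2, 10, -7), (-7, 4, 5), (5, 6, -6), (-6, 6, 5), (5, 4, -7), (-7, 10, 2)
river cycle of g (length 6): (-2, 10, 7), (7, 4, -5), (-5, 6, 6), (6, 6, -5), (-5, 4, 7), (7, 10, -2)
cycles differ ⇒ inequivalent

no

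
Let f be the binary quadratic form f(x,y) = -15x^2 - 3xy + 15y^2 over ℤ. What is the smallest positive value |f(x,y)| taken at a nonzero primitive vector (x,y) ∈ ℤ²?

descent: ρ → (15,3,-15)  [lands on river]
river: ρ → (-15,27,3)
river: ρ → (3,27,-15)
river: ρ → (-15,3,15)
river: ρ → (15,27,-3)
river: ρ → (-3,27,15)
closes: descent 1, river 6
min |a| on river = 3

3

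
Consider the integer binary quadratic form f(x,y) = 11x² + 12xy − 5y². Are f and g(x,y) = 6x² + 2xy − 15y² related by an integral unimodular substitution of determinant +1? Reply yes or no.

D₁ = 364, D₂ = 364
river cycle of f (length 8): (-5, 18, 2), (2, 18, -5), (-5, 12, 11), (11, 10, -6), (-6, 14, 7), (7, 14, -6), (-6, 10, 11), (11, 12, -5)
river cycle of g (length 8): (6, 14, -7), (-7, 14, 6), (6, 10, -11), (-11, 12, 5), (5, 18, -2), (-2, 18, 5), (5, 12, -11), (-11, 10, 6)
cycles differ ⇒ inequivalent

no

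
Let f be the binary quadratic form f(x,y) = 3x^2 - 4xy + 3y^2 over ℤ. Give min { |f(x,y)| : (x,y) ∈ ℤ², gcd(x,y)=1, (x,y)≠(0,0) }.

translate: b→2 (≡-4 mod 6), so (3,-4,3)→(3,2,2)
flip: (3,2,2)→(2,-2,3)
translate: b→2 (≡-2 mod 4), so (2,-2,3)→(2,2,3)
reduced (well bottom): (2,2,3) with a≤c, −a<b≤a
well minimum = a = 2

2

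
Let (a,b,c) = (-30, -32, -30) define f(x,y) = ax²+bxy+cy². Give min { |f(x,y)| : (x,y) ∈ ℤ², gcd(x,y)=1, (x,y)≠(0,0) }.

translate: b→-28 (≡32 mod 60), so (30,32,30)→(30,-28,28)
flip: (30,-28,28)→(28,28,30)
reduced (well bottom): (28,28,30) with a≤c, −a<b≤a
well minimum |f| = |-28| = 28 (negative-definite)

28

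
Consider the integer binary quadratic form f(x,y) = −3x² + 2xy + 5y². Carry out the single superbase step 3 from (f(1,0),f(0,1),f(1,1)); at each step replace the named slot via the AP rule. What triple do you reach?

start (-3,5,4) = (f(1,0),f(0,1),f(1,1))
replace slot 3: 2·((-3)+5) − 4 = 0 → (-3,5,0)

-3,5,0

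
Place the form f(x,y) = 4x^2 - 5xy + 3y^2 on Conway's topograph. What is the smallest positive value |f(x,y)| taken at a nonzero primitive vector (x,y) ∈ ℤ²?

translate: b→3 (≡-5 mod 8), so (4,-5,3)→(4,3,2)
flip: (4,3,2)→(2,-3,4)
translate: b→1 (≡-3 mod 4), so (2,-3,4)→(2,1,3)
reduced (well bottom): (2,1,3) with a≤c, −a<b≤a
well minimum = a = 2

2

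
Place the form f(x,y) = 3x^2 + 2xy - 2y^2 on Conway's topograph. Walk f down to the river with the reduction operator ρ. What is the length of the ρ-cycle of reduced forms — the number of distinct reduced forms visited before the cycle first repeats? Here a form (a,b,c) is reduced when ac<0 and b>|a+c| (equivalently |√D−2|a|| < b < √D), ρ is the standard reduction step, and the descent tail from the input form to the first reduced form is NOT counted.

D = 28, ⌊√D⌋ = 5
river: ρ → (-2,2,3)
river: ρ → (3,4,-1)
river: ρ → (-1,4,3)
river: ρ → (3,2,-2)
ρ-cycle length = 4 (tail of 0 descent steps not counted)

4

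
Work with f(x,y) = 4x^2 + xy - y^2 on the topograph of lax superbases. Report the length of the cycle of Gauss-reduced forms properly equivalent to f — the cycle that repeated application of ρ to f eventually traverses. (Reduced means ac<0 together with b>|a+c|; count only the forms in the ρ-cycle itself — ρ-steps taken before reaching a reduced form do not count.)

D = 17, ⌊√D⌋ = 4
descent: ρ → (-1,3,2)  [lands on river]
river: ρ → (2,1,-2)
river: ρ → (-2,3,1)
river: ρ → (1,3,-2)
river: ρ → (-2,1,2)
river: ρ → (2,3,-1)
ρ-cycle length = 6 (tail of 1 descent step not counted)

6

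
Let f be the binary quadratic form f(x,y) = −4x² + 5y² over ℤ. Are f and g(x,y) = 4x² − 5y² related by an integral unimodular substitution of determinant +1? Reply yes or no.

D₁ = 80, D₂ = 80
river cycle of f (length 2): (-4, 8, 1), (1, 8, -4)
river cycle of g (length 2): (4, 8, -1), (-1, 8, 4)
cycles differ ⇒ inequivalent

no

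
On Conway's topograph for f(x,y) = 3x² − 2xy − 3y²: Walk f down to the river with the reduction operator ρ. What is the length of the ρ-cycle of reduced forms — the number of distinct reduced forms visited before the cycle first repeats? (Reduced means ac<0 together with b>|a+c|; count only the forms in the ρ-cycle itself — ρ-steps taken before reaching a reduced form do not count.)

D = 40, ⌊√D⌋ = 6
descent: ρ → (-3,2,3)  [lands on river]
river: ρ → (3,4,-2)
river: ρ → (-2,4,3)
river: ρ → (3,2,-3)
river: ρ → (-3,4,2)
river: ρ → (2,4,-3)
ρ-cycle length = 6 (tail of 1 descent step not counted)

6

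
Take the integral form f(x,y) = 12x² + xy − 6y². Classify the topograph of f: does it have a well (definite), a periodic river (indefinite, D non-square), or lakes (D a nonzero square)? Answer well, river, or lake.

D = b²−4ac = 1² − 4·12·(-6) = 289
D = 17² is a perfect square ⇒ form factors over ℤ ⇒ lakes

lake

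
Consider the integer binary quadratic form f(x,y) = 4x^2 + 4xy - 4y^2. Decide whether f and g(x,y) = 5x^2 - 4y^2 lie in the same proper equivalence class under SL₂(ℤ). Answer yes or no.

D₁ = 80, D₂ = 80
river cycle of f (length 2): (-4, 4, 4), (4, 4, -4)
river cycle of g (length 2): (-4, 8, 1), (1, 8, -4)
cycles differ ⇒ inequivalent

no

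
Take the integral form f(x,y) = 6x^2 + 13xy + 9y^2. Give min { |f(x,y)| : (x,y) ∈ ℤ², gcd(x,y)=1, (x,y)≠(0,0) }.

translate: b→1 (≡13 mod 12), so (6,13,9)→(6,1,2)
flip: (6,1,2)→(2,-1,6)
reduced (well bottom): (2,-1,6) with a≤c, −a<b≤a
well minimum = a = 2

2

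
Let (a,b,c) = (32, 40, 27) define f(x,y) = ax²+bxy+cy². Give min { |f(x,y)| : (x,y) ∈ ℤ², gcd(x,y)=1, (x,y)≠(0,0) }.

translate: b→-24 (≡40 mod 64), so (32,40,27)→(32,-24,19)
flip: (32,-24,19)→(19,24,32)
translate: b→-14 (≡24 mod 38), so (19,24,32)→(19,-14,27)
reduced (well bottom): (19,-14,27) with a≤c, −a<b≤a
well minimum = a = 19

19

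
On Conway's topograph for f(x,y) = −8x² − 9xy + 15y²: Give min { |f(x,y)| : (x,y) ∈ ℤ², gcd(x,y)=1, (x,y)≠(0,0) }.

descent: ρ → (15,9,-8)  [lands on river]
river: ρ → (-8,23,1)
river: ρ → (1,23,-8)
river: ρ → (-8,9,15)
river: ρ → (15,21,-2)
river: ρ → (-2,23,4)
river: ρ → (4,17,-17)
river: ρ → (-17,17,4)
river: ρ → (4,23,-2)
river: ρ → (-2,21,15)
closes: descent 1, river 10
min |a| on river = 1

1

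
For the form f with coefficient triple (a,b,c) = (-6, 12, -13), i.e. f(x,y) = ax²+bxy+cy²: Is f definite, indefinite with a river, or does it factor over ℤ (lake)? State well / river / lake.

D = b²−4ac = 12² − 4·(-6)·(-13) = -168
D < 0 ⇒ definite ⇒ every region one sign ⇒ single well

well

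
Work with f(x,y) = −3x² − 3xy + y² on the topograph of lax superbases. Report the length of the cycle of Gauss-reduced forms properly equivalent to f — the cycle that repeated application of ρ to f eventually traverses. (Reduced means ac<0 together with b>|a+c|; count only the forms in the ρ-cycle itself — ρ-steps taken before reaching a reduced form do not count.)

D = 21, ⌊√D⌋ = 4
descent: ρ → (1,3,-3)  [lands on river]
river: ρ → (-3,3,1)
ρ-cycle length = 2 (tail of 1 descent step not counted)

2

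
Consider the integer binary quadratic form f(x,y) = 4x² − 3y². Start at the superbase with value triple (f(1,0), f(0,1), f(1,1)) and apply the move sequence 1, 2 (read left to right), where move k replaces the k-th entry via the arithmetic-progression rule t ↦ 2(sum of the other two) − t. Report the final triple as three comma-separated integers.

start (4,-3,1) = (f(1,0),f(0,1),f(1,1))
replace slot 1: 2·((-3)+1) − 4 = -8 → (-8,-3,1)
replace slot 2: 2·((-8)+1) − (-3) = -11 → (-8,-11,1)

-8,-11,1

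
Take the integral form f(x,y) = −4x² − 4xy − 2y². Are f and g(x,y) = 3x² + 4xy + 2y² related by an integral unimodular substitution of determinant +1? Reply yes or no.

D₁ = -16, D₂ = -8
discriminants differ ⇒ not SL₂(ℤ)-equivalent

no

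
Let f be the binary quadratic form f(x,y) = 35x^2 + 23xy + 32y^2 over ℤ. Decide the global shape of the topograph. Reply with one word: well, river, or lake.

D = b²−4ac = 23² − 4·35·32 = -3951
D < 0 ⇒ definite ⇒ every region one sign ⇒ single well

well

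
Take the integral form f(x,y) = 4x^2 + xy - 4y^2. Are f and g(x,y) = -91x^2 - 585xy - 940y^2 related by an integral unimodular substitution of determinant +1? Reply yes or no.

D₁ = 65, D₂ = 65
river cycle of f (length 6): (-4, 7, 1), (1, 7, -4), (-4, 1, 4), (4, 7, -1), (-1, 7, 4), (4, 1, -4)
river cycle of g (length 6): (-4, 7, 1), (1, 7, -4), (-4, 1, 4), (4, 7, -1), (-1, 7, 4), (4, 1, -4)
cycles coincide ⇒ equivalent

yes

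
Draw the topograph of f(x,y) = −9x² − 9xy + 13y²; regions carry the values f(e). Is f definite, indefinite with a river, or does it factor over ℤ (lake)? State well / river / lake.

D = b²−4ac = (-9)² − 4·(-9)·13 = 549
D > 0 non-square ⇒ indefinite ⇒ periodic river

river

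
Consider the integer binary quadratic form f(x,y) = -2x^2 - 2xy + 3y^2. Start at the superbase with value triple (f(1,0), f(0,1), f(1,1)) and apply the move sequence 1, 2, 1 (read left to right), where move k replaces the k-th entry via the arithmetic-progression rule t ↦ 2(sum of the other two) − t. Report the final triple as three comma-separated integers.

start (-2,3,-1) = (f(1,0),f(0,1),f(1,1))
replace slot 1: 2·(3+(-1)) − (-2) = 6 → (6,3,-1)
replace slot 2: 2·(6+(-1)) − 3 = 7 → (6,7,-1)
replace slot 1: 2·(7+(-1)) − 6 = 6 → (6,7,-1)

6,7,-1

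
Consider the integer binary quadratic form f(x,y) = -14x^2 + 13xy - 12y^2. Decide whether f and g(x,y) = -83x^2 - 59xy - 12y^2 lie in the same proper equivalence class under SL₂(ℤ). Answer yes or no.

D₁ = -503, D₂ = -503
f is negative-definite; reduce −f:
−f: flip: (14,-13,12)→(12,13,14)
−f: translate: b→-11 (≡13 mod 24), so (12,13,14)→(12,-11,13)
−f: reduced (well bottom): (12,-11,13) with a≤c, −a<b≤a
flip sign back: reduced form of f is (-12,11,-13)
g is negative-definite; reduce −g:
−g: flip: (83,59,12)→(12,-59,83)
−g: translate: b→-11 (≡-59 mod 24), so (12,-59,83)→(12,-11,13)
−g: reduced (well bottom): (12,-11,13) with a≤c, −a<b≤a
flip sign back: reduced form of g is (-12,11,-13)
reduced forms (-12, 11, -13) vs (-12, 11, -13) ⇒ equivalent

yes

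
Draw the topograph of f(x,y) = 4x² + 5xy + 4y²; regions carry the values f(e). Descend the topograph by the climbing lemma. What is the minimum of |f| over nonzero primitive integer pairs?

translate: b→-3 (≡5 mod 8), so (4,5,4)→(4,-3,3)
flip: (4,-3,3)→(3,3,4)
reduced (well bottom): (3,3,4) with a≤c, −a<b≤a
well minimum = a = 3

3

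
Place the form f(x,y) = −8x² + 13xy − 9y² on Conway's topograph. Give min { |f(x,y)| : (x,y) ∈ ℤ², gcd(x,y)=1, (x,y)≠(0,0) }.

translate: b→3 (≡-13 mod 16), so (8,-13,9)→(8,3,4)
flip: (8,3,4)→(4,-3,8)
reduced (well bottom): (4,-3,8) with a≤c, −a<b≤a
well minimum |f| = |-4| = 4 (negative-definite)

4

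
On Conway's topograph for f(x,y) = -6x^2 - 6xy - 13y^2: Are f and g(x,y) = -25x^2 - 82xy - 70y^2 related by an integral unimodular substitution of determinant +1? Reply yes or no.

D₁ = -276, D₂ = -276
f is negative-definite; reduce −f:
−f: reduced (well bottom): (6,6,13) with a≤c, −a<b≤a
flip sign back: reduced form of f is (-6,-6,-13)
g is negative-definite; reduce −g:
−g: translate: b→-18 (≡82 mod 50), so (25,82,70)→(25,-18,6)
−g: flip: (25,-18,6)→(6,18,25)
−g: translate: b→6 (≡18 mod 12), so (6,18,25)→(6,6,13)
−g: reduced (well bottom): (6,6,13) with a≤c, −a<b≤a
flip sign back: reduced form of g is (-6,-6,-13)
reduced forms (-6, -6, -13) vs (-6, -6, -13) ⇒ equivalent

yes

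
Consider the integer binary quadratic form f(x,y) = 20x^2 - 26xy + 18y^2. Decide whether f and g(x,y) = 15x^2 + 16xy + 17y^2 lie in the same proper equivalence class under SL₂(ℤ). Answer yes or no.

D₁ = -764, D₂ = -764
f: translate: b→14 (≡-26 mod 40), so (20,-26,18)→(20,14,12)
f: flip: (20,14,12)→(12,-14,20)
f: translate: b→10 (≡-14 mod 24), so (12,-14,20)→(12,10,18)
f: reduced (well bottom): (12,10,18) with a≤c, −a<b≤a
g: translate: b→-14 (≡16 mod 30), so (15,16,17)→(15,-14,16)
g: reduced (well bottom): (15,-14,16) with a≤c, −a<b≤a
reduced forms (12, 10, 18) vs (15, -14, 16) ⇒ inequivalent

no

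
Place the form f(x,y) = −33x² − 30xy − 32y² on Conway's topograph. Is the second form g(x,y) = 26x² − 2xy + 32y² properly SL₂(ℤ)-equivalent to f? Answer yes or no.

D₁ = -3324, D₂ = -3324
f is negative-definite; reduce −f:
−f: flip: (33,30,32)→(32,-30,33)
−f: reduced (well bottom): (32,-30,33) with a≤c, −a<b≤a
flip sign back: reduced form of f is (-32,30,-33)
g: reduced (well bottom): (26,-2,32) with a≤c, −a<b≤a
reduced forms (-32, 30, -33) vs (26, -2, 32) ⇒ inequivalent

no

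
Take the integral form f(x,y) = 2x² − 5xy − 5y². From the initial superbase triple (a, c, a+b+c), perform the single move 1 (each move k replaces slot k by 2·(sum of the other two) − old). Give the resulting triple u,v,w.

start (2,-5,-8) = (f(1,0),f(0,1),f(1,1))
replace slot 1: 2·((-5)+(-8)) − 2 = -28 → (-28,-5,-8)

-28,-5,-8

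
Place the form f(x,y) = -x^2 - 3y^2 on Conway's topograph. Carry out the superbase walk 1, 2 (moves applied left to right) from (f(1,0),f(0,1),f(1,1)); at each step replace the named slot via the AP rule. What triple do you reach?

start (-1,-3,-4) = (f(1,0),f(0,1),f(1,1))
replace slot 1: 2·((-3)+(-4)) − (-1) = -13 → (-13,-3,-4)
replace slot 2: 2·((-13)+(-4)) − (-3) = -31 → (-13,-31,-4)

-13,-31,-4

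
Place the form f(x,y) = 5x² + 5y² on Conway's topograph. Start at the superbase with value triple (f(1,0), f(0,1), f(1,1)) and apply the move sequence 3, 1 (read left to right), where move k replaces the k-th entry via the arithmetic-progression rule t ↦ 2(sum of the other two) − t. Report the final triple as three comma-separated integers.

start (5,5,10) = (f(1,0),f(0,1),f(1,1))
replace slot 3: 2·(5+5) − 10 = 10 → (5,5,10)
replace slot 1: 2·(5+10) − 5 = 25 → (25,5,10)

25,5,10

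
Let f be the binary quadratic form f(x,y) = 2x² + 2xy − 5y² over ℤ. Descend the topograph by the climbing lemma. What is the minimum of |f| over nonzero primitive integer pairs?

descent: ρ → (-5,-2,2)
descent: ρ → (2,6,-1)  [lands on river]
river: ρ → (-1,6,2)
closes: descent 2, river 2
min |a| on river = 1

1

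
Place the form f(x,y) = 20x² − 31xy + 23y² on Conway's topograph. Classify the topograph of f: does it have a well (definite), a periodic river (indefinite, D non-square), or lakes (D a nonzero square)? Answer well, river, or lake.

D = b²−4ac = (-31)² − 4·20·23 = -879
D < 0 ⇒ definite ⇒ every region one sign ⇒ single well

well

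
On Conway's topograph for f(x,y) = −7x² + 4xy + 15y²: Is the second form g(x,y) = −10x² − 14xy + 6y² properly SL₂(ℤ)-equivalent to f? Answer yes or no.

D₁ = 436, D₂ = 436
river cycle of f (length 30): (-7, 18, 4), (4, 14, -15), (-15, 16, 3), (3, 20, -3), (-3, 16, 15), (15, 14, -4), (-4, 18, 7), (7, 10, -12), (-12, 14, 5), (5, 16, -9), … (20 more)
river cycle of g (length 14): (6, 14, -10), (-10, 6, 10), (10, 14, -6), (-6, 10, 14), (14, 18, -2), (-2, 18, 14), (14, 10, -6), (-6, 14, 10), (10, 6, -10), (-10, 14, 6), … (4 more)
cycles differ ⇒ inequivalent

no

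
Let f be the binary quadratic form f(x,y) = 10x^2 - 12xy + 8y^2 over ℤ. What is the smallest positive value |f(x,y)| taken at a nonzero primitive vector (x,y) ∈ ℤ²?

translate: b→8 (≡-12 mod 20), so (10,-12,8)→(10,8,6)
flip: (10,8,6)→(6,-8,10)
translate: b→4 (≡-8 mod 12), so (6,-8,10)→(6,4,8)
reduced (well bottom): (6,4,8) with a≤c, −a<b≤a
well minimum = a = 6

6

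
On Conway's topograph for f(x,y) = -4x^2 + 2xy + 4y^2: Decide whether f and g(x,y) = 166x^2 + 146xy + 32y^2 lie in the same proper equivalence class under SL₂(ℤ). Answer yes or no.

D₁ = 68, D₂ = 68
river cycle of f (length 6): (4, 6, -2), (-2, 6, 4), (4, 2, -4), (-4, 6, 2), (2, 6, -4), (-4, 2, 4)
river cycle of g (length 6): (2, 6, -4), (-4, 2, 4), (4, 6, -2), (-2, 6, 4), (4, 2, -4), (-4, 6, 2)
cycles coincide ⇒ equivalent

yes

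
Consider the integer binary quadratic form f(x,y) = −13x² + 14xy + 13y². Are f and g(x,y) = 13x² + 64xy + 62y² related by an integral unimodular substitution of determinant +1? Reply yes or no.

D₁ = 872, D₂ = 872
river cycle of f (length 14): (13, 12, -14), (-14, 16, 11), (11, 28, -2), (-2, 28, 11), (11, 16, -14), (-14, 12, 13), (13, 14, -13), (-13, 12, 14), (14, 16, -11), (-11, 28, 2), … (4 more)
river cycle of g (length 14): (11, 28, -2), (-2, 28, 11), (11, 16, -14), (-14, 12, 13), (13, 14, -13), (-13, 12, 14), (14, 16, -11), (-11, 28, 2), (2, 28, -11), (-11, 16, 14), … (4 more)
cycles coincide ⇒ equivalent

yes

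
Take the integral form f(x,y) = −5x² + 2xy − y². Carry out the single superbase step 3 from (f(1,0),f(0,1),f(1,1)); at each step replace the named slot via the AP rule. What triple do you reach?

start (-5,-1,-4) = (f(1,0),f(0,1),f(1,1))
replace slot 3: 2·((-5)+(-1)) − (-4) = -8 → (-5,-1,-8)

-5,-1,-8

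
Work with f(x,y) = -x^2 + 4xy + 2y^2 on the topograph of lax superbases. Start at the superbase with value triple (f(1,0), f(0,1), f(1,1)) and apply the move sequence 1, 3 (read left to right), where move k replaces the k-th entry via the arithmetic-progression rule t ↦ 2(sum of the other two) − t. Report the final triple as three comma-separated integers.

start (-1,2,5) = (f(1,0),f(0,1),f(1,1))
replace slot 1: 2·(2+5) − (-1) = 15 → (15,2,5)
replace slot 3: 2·(15+2) − 5 = 29 → (15,2,29)

15,2,29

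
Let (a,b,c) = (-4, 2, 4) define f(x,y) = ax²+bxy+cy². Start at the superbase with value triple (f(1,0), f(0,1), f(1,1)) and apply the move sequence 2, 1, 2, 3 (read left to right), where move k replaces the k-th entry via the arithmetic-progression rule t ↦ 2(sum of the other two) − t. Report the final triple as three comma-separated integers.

start (-4,4,2) = (f(1,0),f(0,1),f(1,1))
replace slot 2: 2·((-4)+2) − 4 = -8 → (-4,-8,2)
replace slot 1: 2·((-8)+2) − (-4) = -8 → (-8,-8,2)
replace slot 2: 2·((-8)+2) − (-8) = -4 → (-8,-4,2)
replace slot 3: 2·((-8)+(-4)) − 2 = -26 → (-8,-4,-26)

-8,-4,-26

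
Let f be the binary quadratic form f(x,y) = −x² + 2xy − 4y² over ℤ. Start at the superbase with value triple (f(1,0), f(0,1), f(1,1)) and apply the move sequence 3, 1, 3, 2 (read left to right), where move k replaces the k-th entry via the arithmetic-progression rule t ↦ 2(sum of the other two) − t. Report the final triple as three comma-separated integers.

start (-1,-4,-3) = (f(1,0),f(0,1),f(1,1))
replace slot 3: 2·((-1)+(-4)) − (-3) = -7 → (-1,-4,-7)
replace slot 1: 2·((-4)+(-7)) − (-1) = -21 → (-21,-4,-7)
replace slot 3: 2·((-21)+(-4)) − (-7) = -43 → (-21,-4,-43)
replace slot 2: 2·((-21)+(-43)) − (-4) = -124 → (-21,-124,-43)

-21,-124,-43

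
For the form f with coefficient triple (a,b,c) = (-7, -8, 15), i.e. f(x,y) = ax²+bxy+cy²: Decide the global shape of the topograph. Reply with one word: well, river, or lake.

D = b²−4ac = (-8)² − 4·(-7)·15 = 484
D = 22² is a perfect square ⇒ form factors over ℤ ⇒ lakes

lake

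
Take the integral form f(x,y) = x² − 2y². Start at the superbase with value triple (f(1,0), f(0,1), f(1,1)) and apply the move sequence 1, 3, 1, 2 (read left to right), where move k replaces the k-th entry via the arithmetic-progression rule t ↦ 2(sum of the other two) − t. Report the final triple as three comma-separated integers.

start (1,-2,-1) = (f(1,0),f(0,1),f(1,1))
replace slot 1: 2·((-2)+(-1)) − 1 = -7 → (-7,-2,-1)
replace slot 3: 2·((-7)+(-2)) − (-1) = -17 → (-7,-2,-17)
replace slot 1: 2·((-2)+(-17)) − (-7) = -31 → (-31,-2,-17)
replace slot 2: 2·((-31)+(-17)) − (-2) = -94 → (-31,-94,-17)

-31,-94,-17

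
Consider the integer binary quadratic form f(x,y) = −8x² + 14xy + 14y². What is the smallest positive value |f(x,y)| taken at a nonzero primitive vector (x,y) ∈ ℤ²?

river: ρ → (14,14,-8)
river: ρ → (-8,18,10)
river: ρ → (10,22,-4)
river: ρ → (-4,18,20)
river: ρ → (20,22,-2)
river: ρ → (-2,22,20)
river: ρ → (20,18,-4)
river: ρ → (-4,22,10)
river: ρ → (10,18,-8)
river: ρ → (-8,14,14)
closes: descent 0, river 10
min |a| on river = 2

2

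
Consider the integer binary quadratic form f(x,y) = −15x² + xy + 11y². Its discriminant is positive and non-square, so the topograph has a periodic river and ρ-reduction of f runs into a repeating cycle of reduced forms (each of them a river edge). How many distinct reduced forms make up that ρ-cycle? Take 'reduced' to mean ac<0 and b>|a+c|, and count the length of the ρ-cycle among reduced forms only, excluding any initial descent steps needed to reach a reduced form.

D = 661, ⌊√D⌋ = 25
descent: ρ → (11,21,-5)  [lands on river]
river: ρ → (-5,19,15)
river: ρ → (15,11,-9)
river: ρ → (-9,25,1)
river: ρ → (1,25,-9)
river: ρ → (-9,11,15)
river: ρ → (15,19,-5)
river: ρ → (-5,21,11)
river: ρ → (11,23,-3)
river: ρ → (-3,25,3)
river: ρ → (3,23,-11)
river: ρ → (-11,21,5)
river: ρ → (5,19,-15)
river: ρ → (-15,11,9)
river: ρ → (9,25,-1)
river: ρ → (-1,25,9)
river: ρ → (9,11,-15)
river: ρ → (-15,19,5)
river: ρ → (5,21,-11)
river: ρ → (-11,23,3)
river: ρ → (3,25,-3)
river: ρ → (-3,23,11)
ρ-cycle length = 22 (tail of 1 descent step not counted)

22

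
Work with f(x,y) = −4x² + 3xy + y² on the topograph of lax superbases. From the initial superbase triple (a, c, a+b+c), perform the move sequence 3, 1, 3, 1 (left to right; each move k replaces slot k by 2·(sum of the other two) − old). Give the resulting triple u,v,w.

start (-4,1,0) = (f(1,0),f(0,1),f(1,1))
replace slot 3: 2·((-4)+1) − 0 = -6 → (-4,1,-6)
replace slot 1: 2·(1+(-6)) − (-4) = -6 → (-6,1,-6)
replace slot 3: 2·((-6)+1) − (-6) = -4 → (-6,1,-4)
replace slot 1: 2·(1+(-4)) − (-6) = 0 → (0,1,-4)

0,1,-4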